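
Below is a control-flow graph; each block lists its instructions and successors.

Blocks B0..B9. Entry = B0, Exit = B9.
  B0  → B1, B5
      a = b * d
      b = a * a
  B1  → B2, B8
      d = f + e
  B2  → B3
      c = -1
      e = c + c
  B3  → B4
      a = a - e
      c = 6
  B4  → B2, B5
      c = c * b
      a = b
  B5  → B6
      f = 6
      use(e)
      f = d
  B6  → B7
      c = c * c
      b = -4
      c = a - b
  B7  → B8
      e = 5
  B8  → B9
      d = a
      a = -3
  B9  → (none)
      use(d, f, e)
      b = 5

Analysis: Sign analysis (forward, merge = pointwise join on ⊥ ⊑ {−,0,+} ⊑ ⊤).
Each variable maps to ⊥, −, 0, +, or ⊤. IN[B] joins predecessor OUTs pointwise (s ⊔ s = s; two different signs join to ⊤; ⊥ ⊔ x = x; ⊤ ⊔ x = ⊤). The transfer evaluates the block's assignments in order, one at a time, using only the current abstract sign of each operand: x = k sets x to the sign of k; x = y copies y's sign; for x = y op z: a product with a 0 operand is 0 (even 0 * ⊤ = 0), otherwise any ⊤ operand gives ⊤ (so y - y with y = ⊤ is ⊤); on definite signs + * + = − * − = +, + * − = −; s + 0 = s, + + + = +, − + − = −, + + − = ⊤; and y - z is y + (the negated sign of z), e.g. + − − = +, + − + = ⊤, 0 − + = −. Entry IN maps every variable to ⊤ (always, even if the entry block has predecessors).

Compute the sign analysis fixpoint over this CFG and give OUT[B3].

Per-block solution:
  B0: | IN=(all ⊤) | OUT=(all ⊤)
  B1: | IN=(all ⊤) | OUT=(all ⊤)
  B2: | IN=(all ⊤) | OUT={c:-, e:-; rest ⊤}
  B3: | IN={c:-, e:-; rest ⊤} | OUT={c:+, e:-; rest ⊤}
  B4: | IN={c:+, e:-; rest ⊤} | OUT={e:-; rest ⊤}
  B5: | IN=(all ⊤) | OUT=(all ⊤)
  B6: | IN=(all ⊤) | OUT={b:-; rest ⊤}
  B7: | IN={b:-; rest ⊤} | OUT={b:-, e:+; rest ⊤}
  B8: | IN=(all ⊤) | OUT={a:-; rest ⊤}
  B9: | IN={a:-; rest ⊤} | OUT={a:-, b:+; rest ⊤}

Merge at B3: IN[B3] = OUT[B2] = {a: ⊤, b: ⊤, c: -, d: ⊤, e: -, f: ⊤}
Applying B3's transfer function to that IN value gives OUT[B3] (row B3 above).

Answer: {a: ⊤, b: ⊤, c: +, d: ⊤, e: -, f: ⊤}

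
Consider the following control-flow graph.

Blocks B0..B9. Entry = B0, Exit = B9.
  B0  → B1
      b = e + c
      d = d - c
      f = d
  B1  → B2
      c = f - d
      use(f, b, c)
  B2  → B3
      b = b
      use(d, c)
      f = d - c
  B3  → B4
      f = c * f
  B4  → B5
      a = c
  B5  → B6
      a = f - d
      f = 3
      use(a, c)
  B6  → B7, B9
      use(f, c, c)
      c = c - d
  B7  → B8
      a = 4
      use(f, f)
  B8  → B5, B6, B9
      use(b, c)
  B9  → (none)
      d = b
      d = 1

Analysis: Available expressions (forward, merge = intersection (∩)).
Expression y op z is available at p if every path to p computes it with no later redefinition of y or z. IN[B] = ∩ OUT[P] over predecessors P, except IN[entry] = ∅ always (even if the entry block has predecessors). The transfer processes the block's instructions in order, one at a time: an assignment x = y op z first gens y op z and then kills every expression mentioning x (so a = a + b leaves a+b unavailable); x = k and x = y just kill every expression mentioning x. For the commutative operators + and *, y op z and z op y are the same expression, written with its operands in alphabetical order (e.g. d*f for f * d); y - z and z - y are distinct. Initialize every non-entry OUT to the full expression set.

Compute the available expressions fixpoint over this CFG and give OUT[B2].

Converged values:
  B0:   IN={}   OUT={c+e}
  B1:   IN={c+e}   OUT={f-d}
  B2:   IN={f-d}   OUT={d-c}
  B3:   IN={d-c}   OUT={d-c}
  B4:   IN={d-c}   OUT={d-c}
  B5:   IN={}   OUT={}
  B6:   IN={}   OUT={}
  B7:   IN={}   OUT={}
  B8:   IN={}   OUT={}
  B9:   IN={}   OUT={}

Merge at B2: IN[B2] = OUT[B1] = {f-d}
Applying B2's transfer function to that IN value gives OUT[B2] (row B2 above).

Answer: {d-c}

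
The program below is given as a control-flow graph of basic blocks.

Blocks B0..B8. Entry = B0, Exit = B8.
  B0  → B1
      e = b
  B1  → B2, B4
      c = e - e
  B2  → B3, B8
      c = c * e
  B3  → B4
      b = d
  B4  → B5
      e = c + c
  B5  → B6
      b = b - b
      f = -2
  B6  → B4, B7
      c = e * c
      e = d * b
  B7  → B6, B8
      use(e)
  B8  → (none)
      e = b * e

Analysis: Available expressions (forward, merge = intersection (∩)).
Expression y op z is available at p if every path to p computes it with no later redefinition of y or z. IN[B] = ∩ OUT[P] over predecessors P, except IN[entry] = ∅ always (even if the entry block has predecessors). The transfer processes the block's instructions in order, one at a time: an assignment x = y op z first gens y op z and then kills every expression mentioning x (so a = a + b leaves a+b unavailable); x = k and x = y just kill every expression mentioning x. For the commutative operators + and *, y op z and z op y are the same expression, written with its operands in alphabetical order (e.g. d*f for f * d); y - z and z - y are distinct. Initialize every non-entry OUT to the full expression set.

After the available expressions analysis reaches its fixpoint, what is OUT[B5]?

Per-block solution:
  B0:  IN={}  OUT={}
  B1:  IN={}  OUT={e-e}
  B2:  IN={e-e}  OUT={e-e}
  B3:  IN={e-e}  OUT={e-e}
  B4:  IN={}  OUT={c+c}
  B5:  IN={c+c}  OUT={c+c}
  B6:  IN={}  OUT={b*d}
  B7:  IN={b*d}  OUT={b*d}
  B8:  IN={}  OUT={}

Merge at B5: IN[B5] = OUT[B4] = {c+c}
Applying B5's transfer function to that IN value gives OUT[B5] (row B5 above).

Answer: {c+c}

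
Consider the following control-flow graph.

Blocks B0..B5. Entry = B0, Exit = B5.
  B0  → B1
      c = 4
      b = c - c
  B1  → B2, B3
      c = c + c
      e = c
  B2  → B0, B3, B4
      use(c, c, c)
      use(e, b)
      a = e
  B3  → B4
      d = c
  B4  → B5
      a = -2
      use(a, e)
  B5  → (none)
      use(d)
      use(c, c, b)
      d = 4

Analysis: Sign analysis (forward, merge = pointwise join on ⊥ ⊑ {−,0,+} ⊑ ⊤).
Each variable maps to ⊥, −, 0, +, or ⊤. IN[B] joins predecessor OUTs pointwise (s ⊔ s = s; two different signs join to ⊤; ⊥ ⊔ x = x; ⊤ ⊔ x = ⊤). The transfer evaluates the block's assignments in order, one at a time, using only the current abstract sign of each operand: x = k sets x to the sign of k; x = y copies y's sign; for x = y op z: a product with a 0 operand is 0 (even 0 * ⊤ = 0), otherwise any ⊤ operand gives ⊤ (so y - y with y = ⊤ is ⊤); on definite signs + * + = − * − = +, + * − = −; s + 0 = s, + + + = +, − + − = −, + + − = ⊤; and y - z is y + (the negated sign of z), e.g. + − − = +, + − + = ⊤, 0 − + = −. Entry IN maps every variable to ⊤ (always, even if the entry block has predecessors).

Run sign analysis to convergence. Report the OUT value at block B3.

Answer: {a: ⊤, b: ⊤, c: +, d: +, e: +, f: ⊤}

Derivation:
Converged values:
  B0: | IN=(all ⊤) | OUT={c:+; rest ⊤}
  B1: | IN={c:+; rest ⊤} | OUT={c:+, e:+; rest ⊤}
  B2: | IN={c:+, e:+; rest ⊤} | OUT={a:+, c:+, e:+; rest ⊤}
  B3: | IN={c:+, e:+; rest ⊤} | OUT={c:+, d:+, e:+; rest ⊤}
  B4: | IN={c:+, e:+; rest ⊤} | OUT={a:-, c:+, e:+; rest ⊤}
  B5: | IN={a:-, c:+, e:+; rest ⊤} | OUT={a:-, c:+, d:+, e:+; rest ⊤}

Merge at B3: IN[B3] = OUT[B1] ⊔ OUT[B2] = {a: ⊤, b: ⊤, c: +, d: ⊤, e: +, f: ⊤}
Applying B3's transfer function to that IN value gives OUT[B3] (row B3 above).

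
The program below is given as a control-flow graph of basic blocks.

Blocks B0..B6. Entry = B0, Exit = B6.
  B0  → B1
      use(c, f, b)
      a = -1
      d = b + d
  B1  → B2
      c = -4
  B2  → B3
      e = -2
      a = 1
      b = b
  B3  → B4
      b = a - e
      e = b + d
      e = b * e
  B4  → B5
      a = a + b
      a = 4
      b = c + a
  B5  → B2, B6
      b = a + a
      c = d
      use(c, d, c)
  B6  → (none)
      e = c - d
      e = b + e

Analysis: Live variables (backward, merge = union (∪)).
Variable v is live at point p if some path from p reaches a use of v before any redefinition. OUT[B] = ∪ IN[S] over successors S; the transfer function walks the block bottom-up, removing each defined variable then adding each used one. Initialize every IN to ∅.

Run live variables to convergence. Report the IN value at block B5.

Answer: {a, d}

Working:
Per-block solution:
  B0: | IN={b, c, d, f} | OUT={b, d}
  B1: | IN={b, d} | OUT={b, c, d}
  B2: | IN={b, c, d} | OUT={a, c, d, e}
  B3: | IN={a, c, d, e} | OUT={a, b, c, d}
  B4: | IN={a, b, c, d} | OUT={a, d}
  B5: | IN={a, d} | OUT={b, c, d}
  B6: | IN={b, c, d} | OUT={}

Merge at B5: OUT[B5] = IN[B2] ⊔ IN[B6] = {b, c, d}
Applying B5's transfer function to that OUT value gives IN[B5] (row B5 above).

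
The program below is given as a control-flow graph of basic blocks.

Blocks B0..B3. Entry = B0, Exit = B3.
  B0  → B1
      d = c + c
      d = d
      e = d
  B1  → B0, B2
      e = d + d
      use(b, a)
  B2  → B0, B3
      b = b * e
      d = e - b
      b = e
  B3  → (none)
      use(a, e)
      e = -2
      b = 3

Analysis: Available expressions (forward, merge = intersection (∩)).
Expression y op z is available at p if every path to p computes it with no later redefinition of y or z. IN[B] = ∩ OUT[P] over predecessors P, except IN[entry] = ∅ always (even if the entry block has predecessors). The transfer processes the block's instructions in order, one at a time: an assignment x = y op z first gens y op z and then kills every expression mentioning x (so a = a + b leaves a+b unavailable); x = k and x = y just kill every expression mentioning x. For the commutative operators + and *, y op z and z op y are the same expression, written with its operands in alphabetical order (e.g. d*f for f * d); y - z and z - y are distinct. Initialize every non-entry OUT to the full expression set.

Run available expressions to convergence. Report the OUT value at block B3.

Answer: {c+c}

Derivation:
Per-block solution:
  B0: | IN={} | OUT={c+c}
  B1: | IN={c+c} | OUT={c+c, d+d}
  B2: | IN={c+c, d+d} | OUT={c+c}
  B3: | IN={c+c} | OUT={c+c}

Merge at B3: IN[B3] = OUT[B2] = {c+c}
Applying B3's transfer function to that IN value gives OUT[B3] (row B3 above).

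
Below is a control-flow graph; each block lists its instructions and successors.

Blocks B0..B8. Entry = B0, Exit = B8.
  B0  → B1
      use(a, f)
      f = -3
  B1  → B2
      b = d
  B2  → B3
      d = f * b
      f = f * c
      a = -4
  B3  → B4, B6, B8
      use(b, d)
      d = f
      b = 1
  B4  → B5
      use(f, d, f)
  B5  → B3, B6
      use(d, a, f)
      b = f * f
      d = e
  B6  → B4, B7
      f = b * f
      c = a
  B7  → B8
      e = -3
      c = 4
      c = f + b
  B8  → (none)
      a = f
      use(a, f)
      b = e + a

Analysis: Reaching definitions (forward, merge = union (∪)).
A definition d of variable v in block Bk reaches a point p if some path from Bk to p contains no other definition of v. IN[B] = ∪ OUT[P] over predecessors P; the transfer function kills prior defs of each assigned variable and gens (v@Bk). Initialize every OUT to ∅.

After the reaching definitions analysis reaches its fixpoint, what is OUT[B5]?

Answer: {a@B2, b@B5, c@B6, d@B5, f@B2, f@B6}

Working:
Fixpoint table:
  B0:  IN={}  OUT={f@B0}
  B1:  IN={f@B0}  OUT={b@B1, f@B0}
  B2:  IN={b@B1, f@B0}  OUT={a@B2, b@B1, d@B2, f@B2}
  B3:  IN={a@B2, b@B1, b@B5, c@B6, d@B2, d@B5, f@B2, f@B6}  OUT={a@B2, b@B3, c@B6, d@B3, f@B2, f@B6}
  B4:  IN={a@B2, b@B3, b@B5, c@B6, d@B3, d@B5, f@B2, f@B6}  OUT={a@B2, b@B3, b@B5, c@B6, d@B3, d@B5, f@B2, f@B6}
  B5:  IN={a@B2, b@B3, b@B5, c@B6, d@B3, d@B5, f@B2, f@B6}  OUT={a@B2, b@B5, c@B6, d@B5, f@B2, f@B6}
  B6:  IN={a@B2, b@B3, b@B5, c@B6, d@B3, d@B5, f@B2, f@B6}  OUT={a@B2, b@B3, b@B5, c@B6, d@B3, d@B5, f@B6}
  B7:  IN={a@B2, b@B3, b@B5, c@B6, d@B3, d@B5, f@B6}  OUT={a@B2, b@B3, b@B5, c@B7, d@B3, d@B5, e@B7, f@B6}
  B8:  IN={a@B2, b@B3, b@B5, c@B6, c@B7, d@B3, d@B5, e@B7, f@B2, f@B6}  OUT={a@B8, b@B8, c@B6, c@B7, d@B3, d@B5, e@B7, f@B2, f@B6}

Merge at B5: IN[B5] = OUT[B4] = {a@B2, b@B3, b@B5, c@B6, d@B3, d@B5, f@B2, f@B6}
Applying B5's transfer function to that IN value gives OUT[B5] (row B5 above).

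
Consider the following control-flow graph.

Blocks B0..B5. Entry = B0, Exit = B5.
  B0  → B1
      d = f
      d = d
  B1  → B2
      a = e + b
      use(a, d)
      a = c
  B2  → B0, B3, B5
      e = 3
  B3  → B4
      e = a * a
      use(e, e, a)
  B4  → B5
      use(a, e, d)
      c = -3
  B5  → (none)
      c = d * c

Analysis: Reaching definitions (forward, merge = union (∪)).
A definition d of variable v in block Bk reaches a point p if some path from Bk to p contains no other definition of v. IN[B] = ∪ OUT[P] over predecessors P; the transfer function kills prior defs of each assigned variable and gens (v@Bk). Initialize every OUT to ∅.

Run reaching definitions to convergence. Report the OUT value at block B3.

Answer: {a@B1, d@B0, e@B3}

Trace:
Per-block solution:
  B0:  IN={a@B1, d@B0, e@B2}  OUT={a@B1, d@B0, e@B2}
  B1:  IN={a@B1, d@B0, e@B2}  OUT={a@B1, d@B0, e@B2}
  B2:  IN={a@B1, d@B0, e@B2}  OUT={a@B1, d@B0, e@B2}
  B3:  IN={a@B1, d@B0, e@B2}  OUT={a@B1, d@B0, e@B3}
  B4:  IN={a@B1, d@B0, e@B3}  OUT={a@B1, c@B4, d@B0, e@B3}
  B5:  IN={a@B1, c@B4, d@B0, e@B2, e@B3}  OUT={a@B1, c@B5, d@B0, e@B2, e@B3}

Merge at B3: IN[B3] = OUT[B2] = {a@B1, d@B0, e@B2}
Applying B3's transfer function to that IN value gives OUT[B3] (row B3 above).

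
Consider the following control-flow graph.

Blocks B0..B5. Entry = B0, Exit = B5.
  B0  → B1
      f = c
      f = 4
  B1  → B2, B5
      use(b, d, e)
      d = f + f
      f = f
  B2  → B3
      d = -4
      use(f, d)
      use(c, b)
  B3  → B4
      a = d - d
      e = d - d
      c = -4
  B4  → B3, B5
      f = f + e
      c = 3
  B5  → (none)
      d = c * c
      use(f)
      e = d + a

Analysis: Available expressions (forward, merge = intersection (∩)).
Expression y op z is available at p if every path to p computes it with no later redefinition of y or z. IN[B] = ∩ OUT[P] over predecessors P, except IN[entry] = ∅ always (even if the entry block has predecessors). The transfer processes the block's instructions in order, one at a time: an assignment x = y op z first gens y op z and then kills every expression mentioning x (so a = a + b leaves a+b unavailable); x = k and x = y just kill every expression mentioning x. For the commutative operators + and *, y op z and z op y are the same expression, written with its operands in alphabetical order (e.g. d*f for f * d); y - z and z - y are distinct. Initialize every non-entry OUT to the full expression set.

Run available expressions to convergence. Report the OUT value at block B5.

Per-block solution:
  B0:  IN={}  OUT={}
  B1:  IN={}  OUT={}
  B2:  IN={}  OUT={}
  B3:  IN={}  OUT={d-d}
  B4:  IN={d-d}  OUT={d-d}
  B5:  IN={}  OUT={a+d, c*c}

Merge at B5: IN[B5] = OUT[B1] ∩ OUT[B4] = {}
Applying B5's transfer function to that IN value gives OUT[B5] (row B5 above).

Answer: {a+d, c*c}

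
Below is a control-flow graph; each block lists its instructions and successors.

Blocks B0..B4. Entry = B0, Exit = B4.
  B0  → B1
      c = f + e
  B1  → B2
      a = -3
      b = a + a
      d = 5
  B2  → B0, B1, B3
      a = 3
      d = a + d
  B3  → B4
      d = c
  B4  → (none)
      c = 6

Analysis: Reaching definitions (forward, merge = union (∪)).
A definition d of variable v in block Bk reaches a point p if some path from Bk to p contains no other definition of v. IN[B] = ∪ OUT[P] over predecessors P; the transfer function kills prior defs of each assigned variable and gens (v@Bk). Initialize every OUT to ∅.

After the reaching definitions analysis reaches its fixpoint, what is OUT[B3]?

Answer: {a@B2, b@B1, c@B0, d@B3}

Trace:
Per-block solution:
  B0: | IN={a@B2, b@B1, c@B0, d@B2} | OUT={a@B2, b@B1, c@B0, d@B2}
  B1: | IN={a@B2, b@B1, c@B0, d@B2} | OUT={a@B1, b@B1, c@B0, d@B1}
  B2: | IN={a@B1, b@B1, c@B0, d@B1} | OUT={a@B2, b@B1, c@B0, d@B2}
  B3: | IN={a@B2, b@B1, c@B0, d@B2} | OUT={a@B2, b@B1, c@B0, d@B3}
  B4: | IN={a@B2, b@B1, c@B0, d@B3} | OUT={a@B2, b@B1, c@B4, d@B3}

Merge at B3: IN[B3] = OUT[B2] = {a@B2, b@B1, c@B0, d@B2}
Applying B3's transfer function to that IN value gives OUT[B3] (row B3 above).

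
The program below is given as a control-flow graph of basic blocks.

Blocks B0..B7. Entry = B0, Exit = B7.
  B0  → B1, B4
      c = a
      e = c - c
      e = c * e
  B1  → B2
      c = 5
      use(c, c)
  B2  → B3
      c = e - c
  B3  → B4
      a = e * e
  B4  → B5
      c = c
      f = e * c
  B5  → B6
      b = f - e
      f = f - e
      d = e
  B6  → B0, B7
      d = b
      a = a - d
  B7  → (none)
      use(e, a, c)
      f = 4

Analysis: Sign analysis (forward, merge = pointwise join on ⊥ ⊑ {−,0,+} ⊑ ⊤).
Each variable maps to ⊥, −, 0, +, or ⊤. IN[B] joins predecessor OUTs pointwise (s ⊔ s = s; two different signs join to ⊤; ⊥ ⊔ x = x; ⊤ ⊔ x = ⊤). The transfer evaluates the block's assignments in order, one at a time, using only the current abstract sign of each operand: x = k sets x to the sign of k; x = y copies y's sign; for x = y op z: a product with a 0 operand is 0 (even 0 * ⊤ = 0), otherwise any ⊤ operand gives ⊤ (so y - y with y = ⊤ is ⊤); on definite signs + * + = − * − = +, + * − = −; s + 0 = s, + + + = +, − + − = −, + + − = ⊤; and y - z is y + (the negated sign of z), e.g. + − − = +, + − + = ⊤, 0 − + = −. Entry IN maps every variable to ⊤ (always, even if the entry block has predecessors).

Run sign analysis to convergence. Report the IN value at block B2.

Answer: {a: ⊤, b: ⊤, c: +, d: ⊤, e: ⊤, f: ⊤}

Working:
Per-block solution:
  B0:  IN=(all ⊤)  OUT=(all ⊤)
  B1:  IN=(all ⊤)  OUT={c:+; rest ⊤}
  B2:  IN={c:+; rest ⊤}  OUT=(all ⊤)
  B3:  IN=(all ⊤)  OUT=(all ⊤)
  B4:  IN=(all ⊤)  OUT=(all ⊤)
  B5:  IN=(all ⊤)  OUT=(all ⊤)
  B6:  IN=(all ⊤)  OUT=(all ⊤)
  B7:  IN=(all ⊤)  OUT={f:+; rest ⊤}

Merge at B2: IN[B2] = OUT[B1] = {a: ⊤, b: ⊤, c: +, d: ⊤, e: ⊤, f: ⊤}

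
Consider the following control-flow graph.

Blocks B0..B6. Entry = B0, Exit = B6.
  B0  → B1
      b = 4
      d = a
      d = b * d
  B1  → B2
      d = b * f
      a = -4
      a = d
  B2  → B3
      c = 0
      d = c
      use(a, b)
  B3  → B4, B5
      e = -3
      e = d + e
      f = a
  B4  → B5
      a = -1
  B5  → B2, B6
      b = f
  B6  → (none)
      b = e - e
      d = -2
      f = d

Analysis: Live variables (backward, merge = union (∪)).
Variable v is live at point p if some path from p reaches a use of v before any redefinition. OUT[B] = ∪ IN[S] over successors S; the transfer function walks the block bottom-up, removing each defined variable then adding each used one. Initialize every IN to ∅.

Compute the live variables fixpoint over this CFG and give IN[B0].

Answer: {a, f}

Derivation:
Converged values:
  B0: | IN={a, f} | OUT={b, f}
  B1: | IN={b, f} | OUT={a, b}
  B2: | IN={a, b} | OUT={a, d}
  B3: | IN={a, d} | OUT={a, e, f}
  B4: | IN={e, f} | OUT={a, e, f}
  B5: | IN={a, e, f} | OUT={a, b, e}
  B6: | IN={e} | OUT={}

Merge at B0: OUT[B0] = IN[B1] = {b, f}
Applying B0's transfer function to that OUT value gives IN[B0] (row B0 above).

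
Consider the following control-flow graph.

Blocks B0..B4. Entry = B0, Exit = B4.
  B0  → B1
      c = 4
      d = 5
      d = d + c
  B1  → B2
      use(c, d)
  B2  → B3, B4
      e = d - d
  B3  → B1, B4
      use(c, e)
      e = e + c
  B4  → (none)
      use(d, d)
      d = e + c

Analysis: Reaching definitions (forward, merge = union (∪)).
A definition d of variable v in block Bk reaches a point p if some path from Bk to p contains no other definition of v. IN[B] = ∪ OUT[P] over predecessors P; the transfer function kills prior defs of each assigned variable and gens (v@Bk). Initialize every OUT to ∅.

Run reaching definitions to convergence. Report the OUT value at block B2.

Per-block solution:
  B0:  IN={}  OUT={c@B0, d@B0}
  B1:  IN={c@B0, d@B0, e@B3}  OUT={c@B0, d@B0, e@B3}
  B2:  IN={c@B0, d@B0, e@B3}  OUT={c@B0, d@B0, e@B2}
  B3:  IN={c@B0, d@B0, e@B2}  OUT={c@B0, d@B0, e@B3}
  B4:  IN={c@B0, d@B0, e@B2, e@B3}  OUT={c@B0, d@B4, e@B2, e@B3}

Merge at B2: IN[B2] = OUT[B1] = {c@B0, d@B0, e@B3}
Applying B2's transfer function to that IN value gives OUT[B2] (row B2 above).

Answer: {c@B0, d@B0, e@B2}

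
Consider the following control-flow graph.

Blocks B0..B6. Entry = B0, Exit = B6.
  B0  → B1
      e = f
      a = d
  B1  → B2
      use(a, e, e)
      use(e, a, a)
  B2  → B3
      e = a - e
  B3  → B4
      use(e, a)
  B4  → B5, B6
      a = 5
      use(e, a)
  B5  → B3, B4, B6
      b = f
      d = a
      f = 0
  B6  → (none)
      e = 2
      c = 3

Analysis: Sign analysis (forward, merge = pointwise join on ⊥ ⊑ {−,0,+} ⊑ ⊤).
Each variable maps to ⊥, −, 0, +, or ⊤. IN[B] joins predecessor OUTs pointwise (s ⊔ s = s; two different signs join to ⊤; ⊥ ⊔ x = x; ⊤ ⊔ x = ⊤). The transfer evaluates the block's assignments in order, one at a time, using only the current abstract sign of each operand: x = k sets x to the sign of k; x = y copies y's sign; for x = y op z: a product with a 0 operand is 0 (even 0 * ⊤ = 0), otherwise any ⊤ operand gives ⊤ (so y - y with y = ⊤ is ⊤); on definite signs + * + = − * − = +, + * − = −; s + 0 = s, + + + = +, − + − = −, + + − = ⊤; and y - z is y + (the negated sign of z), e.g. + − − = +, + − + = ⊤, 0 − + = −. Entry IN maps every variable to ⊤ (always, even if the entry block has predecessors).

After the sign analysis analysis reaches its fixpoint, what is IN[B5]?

Fixpoint table:
  B0: | IN=(all ⊤) | OUT=(all ⊤)
  B1: | IN=(all ⊤) | OUT=(all ⊤)
  B2: | IN=(all ⊤) | OUT=(all ⊤)
  B3: | IN=(all ⊤) | OUT=(all ⊤)
  B4: | IN=(all ⊤) | OUT={a:+; rest ⊤}
  B5: | IN={a:+; rest ⊤} | OUT={a:+, d:+, f:0; rest ⊤}
  B6: | IN={a:+; rest ⊤} | OUT={a:+, c:+, e:+; rest ⊤}

Merge at B5: IN[B5] = OUT[B4] = {a: +, b: ⊤, c: ⊤, d: ⊤, e: ⊤, f: ⊤}

Answer: {a: +, b: ⊤, c: ⊤, d: ⊤, e: ⊤, f: ⊤}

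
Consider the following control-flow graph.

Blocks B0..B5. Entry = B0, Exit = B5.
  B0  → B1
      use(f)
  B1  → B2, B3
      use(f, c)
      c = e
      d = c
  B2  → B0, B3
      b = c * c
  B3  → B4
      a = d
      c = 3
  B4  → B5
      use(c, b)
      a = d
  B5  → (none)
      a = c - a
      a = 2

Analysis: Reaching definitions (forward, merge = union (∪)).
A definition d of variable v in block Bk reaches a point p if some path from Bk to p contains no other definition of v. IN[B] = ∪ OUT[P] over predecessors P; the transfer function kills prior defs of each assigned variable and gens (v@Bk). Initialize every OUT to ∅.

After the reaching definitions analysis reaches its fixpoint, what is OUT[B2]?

Converged values:
  B0:   IN={b@B2, c@B1, d@B1}   OUT={b@B2, c@B1, d@B1}
  B1:   IN={b@B2, c@B1, d@B1}   OUT={b@B2, c@B1, d@B1}
  B2:   IN={b@B2, c@B1, d@B1}   OUT={b@B2, c@B1, d@B1}
  B3:   IN={b@B2, c@B1, d@B1}   OUT={a@B3, b@B2, c@B3, d@B1}
  B4:   IN={a@B3, b@B2, c@B3, d@B1}   OUT={a@B4, b@B2, c@B3, d@B1}
  B5:   IN={a@B4, b@B2, c@B3, d@B1}   OUT={a@B5, b@B2, c@B3, d@B1}

Merge at B2: IN[B2] = OUT[B1] = {b@B2, c@B1, d@B1}
Applying B2's transfer function to that IN value gives OUT[B2] (row B2 above).

Answer: {b@B2, c@B1, d@B1}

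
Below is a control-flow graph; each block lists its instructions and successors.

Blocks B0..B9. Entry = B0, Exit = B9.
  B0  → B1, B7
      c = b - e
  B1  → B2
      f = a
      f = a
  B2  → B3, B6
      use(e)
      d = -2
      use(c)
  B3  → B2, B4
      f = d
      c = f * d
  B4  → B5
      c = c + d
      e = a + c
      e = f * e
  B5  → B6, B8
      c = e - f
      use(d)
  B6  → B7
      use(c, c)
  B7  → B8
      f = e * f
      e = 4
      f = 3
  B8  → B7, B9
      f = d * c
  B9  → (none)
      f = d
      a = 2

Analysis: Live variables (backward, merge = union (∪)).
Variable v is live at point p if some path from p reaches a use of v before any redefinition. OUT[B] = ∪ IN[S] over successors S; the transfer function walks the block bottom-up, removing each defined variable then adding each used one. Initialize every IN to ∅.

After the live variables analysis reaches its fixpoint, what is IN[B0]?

Answer: {a, b, d, e, f}

Derivation:
Per-block solution:
  B0: | IN={a, b, d, e, f} | OUT={a, c, d, e, f}
  B1: | IN={a, c, e} | OUT={a, c, e, f}
  B2: | IN={a, c, e, f} | OUT={a, c, d, e, f}
  B3: | IN={a, d, e} | OUT={a, c, d, e, f}
  B4: | IN={a, c, d, f} | OUT={d, e, f}
  B5: | IN={d, e, f} | OUT={c, d, e, f}
  B6: | IN={c, d, e, f} | OUT={c, d, e, f}
  B7: | IN={c, d, e, f} | OUT={c, d, e}
  B8: | IN={c, d, e} | OUT={c, d, e, f}
  B9: | IN={d} | OUT={}

Merge at B0: OUT[B0] = IN[B1] ⊔ IN[B7] = {a, c, d, e, f}
Applying B0's transfer function to that OUT value gives IN[B0] (row B0 above).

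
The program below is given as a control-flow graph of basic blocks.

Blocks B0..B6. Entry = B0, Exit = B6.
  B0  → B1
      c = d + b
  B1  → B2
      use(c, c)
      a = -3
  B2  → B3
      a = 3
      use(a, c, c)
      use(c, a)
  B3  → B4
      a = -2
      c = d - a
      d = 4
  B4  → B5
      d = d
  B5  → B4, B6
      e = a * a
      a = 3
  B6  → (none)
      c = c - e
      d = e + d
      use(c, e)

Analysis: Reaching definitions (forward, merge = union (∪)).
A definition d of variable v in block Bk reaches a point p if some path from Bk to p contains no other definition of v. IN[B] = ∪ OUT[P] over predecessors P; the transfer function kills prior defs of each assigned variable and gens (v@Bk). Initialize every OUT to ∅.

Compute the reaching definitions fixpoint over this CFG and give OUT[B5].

Fixpoint table:
  B0:  IN={}  OUT={c@B0}
  B1:  IN={c@B0}  OUT={a@B1, c@B0}
  B2:  IN={a@B1, c@B0}  OUT={a@B2, c@B0}
  B3:  IN={a@B2, c@B0}  OUT={a@B3, c@B3, d@B3}
  B4:  IN={a@B3, a@B5, c@B3, d@B3, d@B4, e@B5}  OUT={a@B3, a@B5, c@B3, d@B4, e@B5}
  B5:  IN={a@B3, a@B5, c@B3, d@B4, e@B5}  OUT={a@B5, c@B3, d@B4, e@B5}
  B6:  IN={a@B5, c@B3, d@B4, e@B5}  OUT={a@B5, c@B6, d@B6, e@B5}

Merge at B5: IN[B5] = OUT[B4] = {a@B3, a@B5, c@B3, d@B4, e@B5}
Applying B5's transfer function to that IN value gives OUT[B5] (row B5 above).

Answer: {a@B5, c@B3, d@B4, e@B5}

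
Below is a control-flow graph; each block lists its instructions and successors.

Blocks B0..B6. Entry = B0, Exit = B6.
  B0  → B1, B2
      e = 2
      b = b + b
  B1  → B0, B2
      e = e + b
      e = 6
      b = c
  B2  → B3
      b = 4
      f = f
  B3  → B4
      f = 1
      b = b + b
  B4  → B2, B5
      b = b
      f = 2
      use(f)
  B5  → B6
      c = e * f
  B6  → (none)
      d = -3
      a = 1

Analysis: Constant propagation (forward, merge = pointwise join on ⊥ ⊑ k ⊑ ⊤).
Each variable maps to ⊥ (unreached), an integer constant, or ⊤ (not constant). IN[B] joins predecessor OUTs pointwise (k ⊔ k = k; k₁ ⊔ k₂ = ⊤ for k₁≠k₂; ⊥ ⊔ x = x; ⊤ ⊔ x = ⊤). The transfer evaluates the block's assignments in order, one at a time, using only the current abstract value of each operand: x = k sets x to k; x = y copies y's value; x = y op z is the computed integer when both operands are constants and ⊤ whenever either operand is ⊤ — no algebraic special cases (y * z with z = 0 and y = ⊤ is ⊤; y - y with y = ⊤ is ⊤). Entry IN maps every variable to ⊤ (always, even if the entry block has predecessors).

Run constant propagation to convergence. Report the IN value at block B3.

Converged values:
  B0:  IN=(all ⊤)  OUT={e:2; rest ⊤}
  B1:  IN={e:2; rest ⊤}  OUT={e:6; rest ⊤}
  B2:  IN=(all ⊤)  OUT={b:4; rest ⊤}
  B3:  IN={b:4; rest ⊤}  OUT={b:8, f:1; rest ⊤}
  B4:  IN={b:8, f:1; rest ⊤}  OUT={b:8, f:2; rest ⊤}
  B5:  IN={b:8, f:2; rest ⊤}  OUT={b:8, f:2; rest ⊤}
  B6:  IN={b:8, f:2; rest ⊤}  OUT={a:1, b:8, d:-3, f:2; rest ⊤}

Merge at B3: IN[B3] = OUT[B2] = {a: ⊤, b: 4, c: ⊤, d: ⊤, e: ⊤, f: ⊤}

Answer: {a: ⊤, b: 4, c: ⊤, d: ⊤, e: ⊤, f: ⊤}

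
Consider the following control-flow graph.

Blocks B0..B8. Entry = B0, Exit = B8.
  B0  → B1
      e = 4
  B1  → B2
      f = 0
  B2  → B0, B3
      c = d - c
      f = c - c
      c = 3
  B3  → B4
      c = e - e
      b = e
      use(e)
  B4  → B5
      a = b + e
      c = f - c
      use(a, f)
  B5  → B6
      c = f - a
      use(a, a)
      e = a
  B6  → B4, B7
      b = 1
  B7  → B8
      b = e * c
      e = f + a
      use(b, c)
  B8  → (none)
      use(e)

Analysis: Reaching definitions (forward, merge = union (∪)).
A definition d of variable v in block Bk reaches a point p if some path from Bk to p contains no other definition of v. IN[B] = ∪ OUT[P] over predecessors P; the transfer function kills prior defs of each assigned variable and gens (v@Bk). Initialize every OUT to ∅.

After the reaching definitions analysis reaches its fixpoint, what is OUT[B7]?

Per-block solution:
  B0:  IN={c@B2, e@B0, f@B2}  OUT={c@B2, e@B0, f@B2}
  B1:  IN={c@B2, e@B0, f@B2}  OUT={c@B2, e@B0, f@B1}
  B2:  IN={c@B2, e@B0, f@B1}  OUT={c@B2, e@B0, f@B2}
  B3:  IN={c@B2, e@B0, f@B2}  OUT={b@B3, c@B3, e@B0, f@B2}
  B4:  IN={a@B4, b@B3, b@B6, c@B3, c@B5, e@B0, e@B5, f@B2}  OUT={a@B4, b@B3, b@B6, c@B4, e@B0, e@B5, f@B2}
  B5:  IN={a@B4, b@B3, b@B6, c@B4, e@B0, e@B5, f@B2}  OUT={a@B4, b@B3, b@B6, c@B5, e@B5, f@B2}
  B6:  IN={a@B4, b@B3, b@B6, c@B5, e@B5, f@B2}  OUT={a@B4, b@B6, c@B5, e@B5, f@B2}
  B7:  IN={a@B4, b@B6, c@B5, e@B5, f@B2}  OUT={a@B4, b@B7, c@B5, e@B7, f@B2}
  B8:  IN={a@B4, b@B7, c@B5, e@B7, f@B2}  OUT={a@B4, b@B7, c@B5, e@B7, f@B2}

Merge at B7: IN[B7] = OUT[B6] = {a@B4, b@B6, c@B5, e@B5, f@B2}
Applying B7's transfer function to that IN value gives OUT[B7] (row B7 above).

Answer: {a@B4, b@B7, c@B5, e@B7, f@B2}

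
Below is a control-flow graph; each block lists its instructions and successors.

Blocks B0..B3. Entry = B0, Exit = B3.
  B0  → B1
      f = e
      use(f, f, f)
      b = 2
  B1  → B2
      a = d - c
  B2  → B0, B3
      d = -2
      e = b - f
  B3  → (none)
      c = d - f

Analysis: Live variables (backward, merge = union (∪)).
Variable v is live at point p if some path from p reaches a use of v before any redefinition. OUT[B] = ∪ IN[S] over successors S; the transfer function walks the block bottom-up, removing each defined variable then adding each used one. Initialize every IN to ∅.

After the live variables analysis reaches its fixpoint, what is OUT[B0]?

Answer: {b, c, d, f}

Working:
Per-block solution:
  B0:   IN={c, d, e}   OUT={b, c, d, f}
  B1:   IN={b, c, d, f}   OUT={b, c, f}
  B2:   IN={b, c, f}   OUT={c, d, e, f}
  B3:   IN={d, f}   OUT={}

Merge at B0: OUT[B0] = IN[B1] = {b, c, d, f}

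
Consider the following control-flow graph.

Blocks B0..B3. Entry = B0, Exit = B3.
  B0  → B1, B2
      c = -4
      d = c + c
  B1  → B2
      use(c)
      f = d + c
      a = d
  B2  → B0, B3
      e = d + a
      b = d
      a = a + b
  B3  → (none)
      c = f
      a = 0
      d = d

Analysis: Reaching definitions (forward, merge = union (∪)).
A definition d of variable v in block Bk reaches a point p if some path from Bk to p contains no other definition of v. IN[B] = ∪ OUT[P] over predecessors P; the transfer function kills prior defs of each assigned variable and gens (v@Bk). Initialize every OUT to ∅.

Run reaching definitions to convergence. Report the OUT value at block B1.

Converged values:
  B0: | IN={a@B2, b@B2, c@B0, d@B0, e@B2, f@B1} | OUT={a@B2, b@B2, c@B0, d@B0, e@B2, f@B1}
  B1: | IN={a@B2, b@B2, c@B0, d@B0, e@B2, f@B1} | OUT={a@B1, b@B2, c@B0, d@B0, e@B2, f@B1}
  B2: | IN={a@B1, a@B2, b@B2, c@B0, d@B0, e@B2, f@B1} | OUT={a@B2, b@B2, c@B0, d@B0, e@B2, f@B1}
  B3: | IN={a@B2, b@B2, c@B0, d@B0, e@B2, f@B1} | OUT={a@B3, b@B2, c@B3, d@B3, e@B2, f@B1}

Merge at B1: IN[B1] = OUT[B0] = {a@B2, b@B2, c@B0, d@B0, e@B2, f@B1}
Applying B1's transfer function to that IN value gives OUT[B1] (row B1 above).

Answer: {a@B1, b@B2, c@B0, d@B0, e@B2, f@B1}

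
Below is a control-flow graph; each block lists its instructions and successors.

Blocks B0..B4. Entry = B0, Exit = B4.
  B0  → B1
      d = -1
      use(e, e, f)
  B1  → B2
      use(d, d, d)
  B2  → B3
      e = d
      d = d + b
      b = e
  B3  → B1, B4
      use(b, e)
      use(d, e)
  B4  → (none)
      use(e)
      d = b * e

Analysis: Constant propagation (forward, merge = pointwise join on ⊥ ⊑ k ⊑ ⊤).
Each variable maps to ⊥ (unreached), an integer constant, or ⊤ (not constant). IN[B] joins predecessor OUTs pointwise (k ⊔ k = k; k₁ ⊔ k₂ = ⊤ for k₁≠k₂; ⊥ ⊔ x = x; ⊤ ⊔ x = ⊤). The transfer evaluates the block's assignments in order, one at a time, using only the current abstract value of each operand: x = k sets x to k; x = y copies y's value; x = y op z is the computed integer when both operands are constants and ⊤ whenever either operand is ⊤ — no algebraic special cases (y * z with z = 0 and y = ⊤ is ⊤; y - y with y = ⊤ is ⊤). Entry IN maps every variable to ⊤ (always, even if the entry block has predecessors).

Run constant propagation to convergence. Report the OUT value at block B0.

Converged values:
  B0: | IN=(all ⊤) | OUT={d:-1; rest ⊤}
  B1: | IN=(all ⊤) | OUT=(all ⊤)
  B2: | IN=(all ⊤) | OUT=(all ⊤)
  B3: | IN=(all ⊤) | OUT=(all ⊤)
  B4: | IN=(all ⊤) | OUT=(all ⊤)

B0 is the boundary node: IN[B0] = {a: ⊤, b: ⊤, c: ⊤, d: ⊤, e: ⊤, f: ⊤}
Applying B0's transfer function to that IN value gives OUT[B0] (row B0 above).

Answer: {a: ⊤, b: ⊤, c: ⊤, d: -1, e: ⊤, f: ⊤}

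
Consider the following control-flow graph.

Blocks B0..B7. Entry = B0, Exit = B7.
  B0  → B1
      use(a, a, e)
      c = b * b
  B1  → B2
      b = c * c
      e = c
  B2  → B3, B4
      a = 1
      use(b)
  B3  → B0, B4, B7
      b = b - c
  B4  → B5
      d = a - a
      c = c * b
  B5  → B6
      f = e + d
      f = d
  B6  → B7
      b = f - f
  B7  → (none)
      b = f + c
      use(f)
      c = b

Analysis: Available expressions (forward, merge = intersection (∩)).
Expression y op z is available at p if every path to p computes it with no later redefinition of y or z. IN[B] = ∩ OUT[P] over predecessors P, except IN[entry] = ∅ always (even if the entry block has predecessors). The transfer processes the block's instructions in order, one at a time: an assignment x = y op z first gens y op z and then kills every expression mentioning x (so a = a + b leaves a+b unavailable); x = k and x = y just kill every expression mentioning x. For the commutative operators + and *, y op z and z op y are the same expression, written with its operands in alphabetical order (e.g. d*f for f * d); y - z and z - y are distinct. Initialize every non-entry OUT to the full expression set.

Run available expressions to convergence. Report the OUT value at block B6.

Per-block solution:
  B0:   IN={}   OUT={b*b}
  B1:   IN={b*b}   OUT={c*c}
  B2:   IN={c*c}   OUT={c*c}
  B3:   IN={c*c}   OUT={c*c}
  B4:   IN={c*c}   OUT={a-a}
  B5:   IN={a-a}   OUT={a-a, d+e}
  B6:   IN={a-a, d+e}   OUT={a-a, d+e, f-f}
  B7:   IN={}   OUT={}

Merge at B6: IN[B6] = OUT[B5] = {a-a, d+e}
Applying B6's transfer function to that IN value gives OUT[B6] (row B6 above).

Answer: {a-a, d+e, f-f}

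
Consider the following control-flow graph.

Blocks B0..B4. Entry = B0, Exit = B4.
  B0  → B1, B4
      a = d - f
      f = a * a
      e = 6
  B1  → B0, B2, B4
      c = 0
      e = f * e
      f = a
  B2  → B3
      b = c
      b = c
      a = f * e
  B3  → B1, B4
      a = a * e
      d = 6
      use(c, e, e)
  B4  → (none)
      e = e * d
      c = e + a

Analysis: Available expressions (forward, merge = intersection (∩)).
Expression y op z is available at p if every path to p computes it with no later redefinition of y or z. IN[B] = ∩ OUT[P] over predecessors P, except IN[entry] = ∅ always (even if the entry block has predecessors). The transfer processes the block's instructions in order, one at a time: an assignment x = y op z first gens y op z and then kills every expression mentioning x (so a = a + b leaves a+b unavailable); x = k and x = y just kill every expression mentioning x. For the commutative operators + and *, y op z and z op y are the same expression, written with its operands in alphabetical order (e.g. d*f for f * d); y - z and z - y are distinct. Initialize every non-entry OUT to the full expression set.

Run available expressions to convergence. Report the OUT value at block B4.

Converged values:
  B0: | IN={} | OUT={a*a}
  B1: | IN={} | OUT={}
  B2: | IN={} | OUT={e*f}
  B3: | IN={e*f} | OUT={e*f}
  B4: | IN={} | OUT={a+e}

Merge at B4: IN[B4] = OUT[B0] ∩ OUT[B1] ∩ OUT[B3] = {}
Applying B4's transfer function to that IN value gives OUT[B4] (row B4 above).

Answer: {a+e}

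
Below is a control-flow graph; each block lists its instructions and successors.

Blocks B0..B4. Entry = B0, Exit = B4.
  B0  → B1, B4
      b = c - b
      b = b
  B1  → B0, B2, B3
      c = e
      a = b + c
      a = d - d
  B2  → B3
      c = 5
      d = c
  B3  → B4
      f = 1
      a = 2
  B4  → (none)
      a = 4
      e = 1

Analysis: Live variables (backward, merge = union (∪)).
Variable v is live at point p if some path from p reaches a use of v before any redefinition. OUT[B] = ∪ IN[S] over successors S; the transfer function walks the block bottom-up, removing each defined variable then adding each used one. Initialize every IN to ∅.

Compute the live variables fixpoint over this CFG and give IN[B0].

Per-block solution:
  B0:  IN={b, c, d, e}  OUT={b, d, e}
  B1:  IN={b, d, e}  OUT={b, c, d, e}
  B2:  IN={}  OUT={}
  B3:  IN={}  OUT={}
  B4:  IN={}  OUT={}

Merge at B0: OUT[B0] = IN[B1] ⊔ IN[B4] = {b, d, e}
Applying B0's transfer function to that OUT value gives IN[B0] (row B0 above).

Answer: {b, c, d, e}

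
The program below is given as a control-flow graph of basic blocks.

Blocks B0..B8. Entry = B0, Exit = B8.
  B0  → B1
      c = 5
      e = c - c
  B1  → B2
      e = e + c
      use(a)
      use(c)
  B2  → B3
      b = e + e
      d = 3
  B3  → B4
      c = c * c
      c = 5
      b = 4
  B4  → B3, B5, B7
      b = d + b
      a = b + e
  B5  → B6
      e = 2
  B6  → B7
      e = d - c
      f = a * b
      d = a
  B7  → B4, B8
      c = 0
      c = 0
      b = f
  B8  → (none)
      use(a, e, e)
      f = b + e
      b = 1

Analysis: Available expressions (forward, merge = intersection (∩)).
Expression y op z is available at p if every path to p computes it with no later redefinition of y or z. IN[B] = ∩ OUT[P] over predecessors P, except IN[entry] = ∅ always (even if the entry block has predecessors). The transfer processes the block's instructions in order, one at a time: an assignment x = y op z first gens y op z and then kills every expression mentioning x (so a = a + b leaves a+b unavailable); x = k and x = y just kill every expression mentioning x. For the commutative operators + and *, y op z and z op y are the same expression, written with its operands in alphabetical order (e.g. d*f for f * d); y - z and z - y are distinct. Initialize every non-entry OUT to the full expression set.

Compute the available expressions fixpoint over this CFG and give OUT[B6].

Answer: {a*b}

Derivation:
Fixpoint table:
  B0:   IN={}   OUT={c-c}
  B1:   IN={c-c}   OUT={c-c}
  B2:   IN={c-c}   OUT={c-c, e+e}
  B3:   IN={}   OUT={}
  B4:   IN={}   OUT={b+e}
  B5:   IN={b+e}   OUT={}
  B6:   IN={}   OUT={a*b}
  B7:   IN={}   OUT={}
  B8:   IN={}   OUT={}

Merge at B6: IN[B6] = OUT[B5] = {}
Applying B6's transfer function to that IN value gives OUT[B6] (row B6 above).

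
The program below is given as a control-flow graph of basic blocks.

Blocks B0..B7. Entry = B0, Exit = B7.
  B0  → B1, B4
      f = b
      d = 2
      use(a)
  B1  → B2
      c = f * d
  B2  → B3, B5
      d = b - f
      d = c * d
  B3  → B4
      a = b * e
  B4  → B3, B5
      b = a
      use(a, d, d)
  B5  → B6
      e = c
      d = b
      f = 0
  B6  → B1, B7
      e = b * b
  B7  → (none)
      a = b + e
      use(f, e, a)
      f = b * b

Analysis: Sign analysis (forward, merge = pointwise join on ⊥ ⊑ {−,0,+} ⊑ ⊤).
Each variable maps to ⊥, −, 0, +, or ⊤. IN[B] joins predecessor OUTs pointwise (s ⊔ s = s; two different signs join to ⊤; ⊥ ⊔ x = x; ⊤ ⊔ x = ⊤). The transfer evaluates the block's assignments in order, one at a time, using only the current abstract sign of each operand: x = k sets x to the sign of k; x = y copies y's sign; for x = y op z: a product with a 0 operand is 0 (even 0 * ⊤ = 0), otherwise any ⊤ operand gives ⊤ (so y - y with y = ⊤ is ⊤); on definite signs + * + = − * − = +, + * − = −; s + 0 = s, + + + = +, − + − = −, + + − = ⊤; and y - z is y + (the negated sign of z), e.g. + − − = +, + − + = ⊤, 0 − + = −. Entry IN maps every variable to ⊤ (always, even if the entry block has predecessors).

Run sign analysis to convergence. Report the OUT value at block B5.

Converged values:
  B0:   IN=(all ⊤)   OUT={d:+; rest ⊤}
  B1:   IN=(all ⊤)   OUT=(all ⊤)
  B2:   IN=(all ⊤)   OUT=(all ⊤)
  B3:   IN=(all ⊤)   OUT=(all ⊤)
  B4:   IN=(all ⊤)   OUT=(all ⊤)
  B5:   IN=(all ⊤)   OUT={f:0; rest ⊤}
  B6:   IN={f:0; rest ⊤}   OUT={f:0; rest ⊤}
  B7:   IN={f:0; rest ⊤}   OUT=(all ⊤)

Merge at B5: IN[B5] = OUT[B2] ⊔ OUT[B4] = {a: ⊤, b: ⊤, c: ⊤, d: ⊤, e: ⊤, f: ⊤}
Applying B5's transfer function to that IN value gives OUT[B5] (row B5 above).

Answer: {a: ⊤, b: ⊤, c: ⊤, d: ⊤, e: ⊤, f: 0}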